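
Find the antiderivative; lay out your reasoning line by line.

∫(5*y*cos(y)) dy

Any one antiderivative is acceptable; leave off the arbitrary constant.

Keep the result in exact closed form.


Step 1. Integrate ∫(5*y*cos(y)) dy by parts with u = y, dv = (5*cos(y)) dy, so v = 5*sin(y): now 5*y*sin(y) + ∫(-5*sin(y)) dy.
Step 2. Evaluate the standard form: now 5*y*sin(y) + 5*cos(y).
Answer: 5*y*sin(y) + 5*cos(y).


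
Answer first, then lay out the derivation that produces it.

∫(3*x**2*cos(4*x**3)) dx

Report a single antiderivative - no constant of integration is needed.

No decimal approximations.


The answer is sin(4*x**3)/4.
Step 1. Substitute u = x**3, turning ∫(3*x**2*cos(4*x**3)) dx into ∫(cos(4*u)) du: now ∫(cos(4*u)) du.
Step 2. Evaluate the standard form: now sin(4*u)/4.
Step 3. Substitute back u = x**3: now sin(4*x**3)/4.
Answer: sin(4*x**3)/4.


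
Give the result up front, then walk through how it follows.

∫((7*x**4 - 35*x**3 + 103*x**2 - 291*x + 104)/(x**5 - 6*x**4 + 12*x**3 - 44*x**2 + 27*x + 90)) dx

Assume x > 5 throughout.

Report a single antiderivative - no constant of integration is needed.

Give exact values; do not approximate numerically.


The answer is 2*log(x - 5) + 2*log(x - 2) + 3*log(x + 1) - 4*atan(x/3)/3.
Step 1. Decompose ∫((7*x**4 - 35*x**3 + 103*x**2 - 291*x + 104)/(x**5 - 6*x**4 + 12*x**3 - 44*x**2 + 27*x + 90)) dx by partial fractions, (7*x**4 - 35*x**3 + 103*x**2 - 291*x + 104)/(x**5 - 6*x**4 + 12*x**3 - 44*x**2 + 27*x + 90) = -4/(x**2 + 9) + 3/(x + 1) + 2/(x - 2) + 2/(x - 5): now ∫(2/(x - 5)) dx + ∫(2/(x - 2)) dx + ∫(3/(x + 1)) dx + ∫(-4/(x**2 + 9)) dx.
Step 2. Evaluate the standard form [assuming x > 5]: now 2*log(x - 5) + ∫(2/(x - 2)) dx + ∫(3/(x + 1)) dx + ∫(-4/(x**2 + 9)) dx.
Step 3. Evaluate the standard form [assuming x > -1]: now 2*log(x - 5) + 3*log(x + 1) + ∫(2/(x - 2)) dx + ∫(-4/(x**2 + 9)) dx.
Step 4. Evaluate the standard form [assuming x > 2]: now 2*log(x - 5) + 2*log(x - 2) + 3*log(x + 1) + ∫(-4/(x**2 + 9)) dx.
Step 5. Evaluate the standard form: now 2*log(x - 5) + 2*log(x - 2) + 3*log(x + 1) - 4*atan(x/3)/3.
Answer: 2*log(x - 5) + 2*log(x - 2) + 3*log(x + 1) - 4*atan(x/3)/3.


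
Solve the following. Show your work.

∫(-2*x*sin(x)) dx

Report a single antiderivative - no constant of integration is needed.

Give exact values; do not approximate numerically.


Step 1. Integrate ∫(-2*x*sin(x)) dx by parts with u = x, dv = (-2*sin(x)) dx, so v = 2*cos(x): now 2*x*cos(x) + ∫(-2*cos(x)) dx.
Step 2. Evaluate the standard form: now 2*x*cos(x) - 2*sin(x).
Answer: 2*x*cos(x) - 2*sin(x).


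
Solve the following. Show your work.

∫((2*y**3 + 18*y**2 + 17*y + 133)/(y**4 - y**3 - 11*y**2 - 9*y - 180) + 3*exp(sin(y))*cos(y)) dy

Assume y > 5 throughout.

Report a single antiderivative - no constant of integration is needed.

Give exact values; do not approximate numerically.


Step 1. Rewrite: now ∫((2*y**3 + 18*y**2 + 17*y + 133)/(y**4 - y**3 - 11*y**2 - 9*y - 180)) dy + ∫(3*exp(sin(y))*cos(y)) dy.
Step 2. Decompose ∫((2*y**3 + 18*y**2 + 17*y + 133)/(y**4 - y**3 - 11*y**2 - 9*y - 180)) dy by partial fractions, (2*y**3 + 18*y**2 + 17*y + 133)/(y**4 - y**3 - 11*y**2 - 9*y - 180) = 1/(y**2 + 9) - 1/(y + 4) + 3/(y - 5): now ∫(3*exp(sin(y))*cos(y)) dy + ∫(3/(y - 5)) dy + ∫(-1/(y + 4)) dy + ∫(1/(y**2 + 9)) dy.
Step 3. Evaluate the standard form [assuming y > 5]: now 3*log(y - 5) + ∫(3*exp(sin(y))*cos(y)) dy + ∫(-1/(y + 4)) dy + ∫(1/(y**2 + 9)) dy.
Step 4. Evaluate the standard form [assuming y > -4]: now 3*log(y - 5) - log(y + 4) + ∫(3*exp(sin(y))*cos(y)) dy + ∫(1/(y**2 + 9)) dy.
Step 5. Evaluate the standard form: now 3*log(y - 5) - log(y + 4) + atan(y/3)/3 + ∫(3*exp(sin(y))*cos(y)) dy.
Step 6. Substitute u = sin(y), turning ∫(3*exp(sin(y))*cos(y)) dy into ∫(3*exp(u)) du: now 3*log(y - 5) - log(y + 4) + atan(y/3)/3 + ∫(3*exp(u)) du.
Step 7. Evaluate the standard form: now 3*exp(u) + 3*log(y - 5) - log(y + 4) + atan(y/3)/3.
Step 8. Substitute back u = sin(y): now 3*exp(sin(y)) + 3*log(y - 5) - log(y + 4) + atan(y/3)/3.
Answer: 3*exp(sin(y)) + 3*log(y - 5) - log(y + 4) + atan(y/3)/3.


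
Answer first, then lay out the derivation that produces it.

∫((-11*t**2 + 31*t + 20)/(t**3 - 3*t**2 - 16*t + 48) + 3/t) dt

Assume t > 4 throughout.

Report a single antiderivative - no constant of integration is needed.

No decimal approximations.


The answer is 3*log(t) - 4*log(t - 4) - 2*log(t - 3) - 5*log(t + 4).
Step 1. Rewrite: now ∫(3/t) dt + ∫((-11*t**2 + 31*t + 20)/(t**3 - 3*t**2 - 16*t + 48)) dt.
Step 2. Evaluate the standard form [assuming t > 0]: now 3*log(t) + ∫((-11*t**2 + 31*t + 20)/(t**3 - 3*t**2 - 16*t + 48)) dt.
Step 3. Decompose ∫((-11*t**2 + 31*t + 20)/(t**3 - 3*t**2 - 16*t + 48)) dt by partial fractions, (-11*t**2 + 31*t + 20)/(t**3 - 3*t**2 - 16*t + 48) = -5/(t + 4) - 2/(t - 3) - 4/(t - 4): now 3*log(t) + ∫(-4/(t - 4)) dt + ∫(-2/(t - 3)) dt + ∫(-5/(t + 4)) dt.
Step 4. Evaluate the standard form [assuming t > 3]: now 3*log(t) - 2*log(t - 3) + ∫(-4/(t - 4)) dt + ∫(-5/(t + 4)) dt.
Step 5. Evaluate the standard form [assuming t > 4]: now 3*log(t) - 4*log(t - 4) - 2*log(t - 3) + ∫(-5/(t + 4)) dt.
Step 6. Evaluate the standard form [assuming t > -4]: now 3*log(t) - 4*log(t - 4) - 2*log(t - 3) - 5*log(t + 4).
Answer: 3*log(t) - 4*log(t - 4) - 2*log(t - 3) - 5*log(t + 4).


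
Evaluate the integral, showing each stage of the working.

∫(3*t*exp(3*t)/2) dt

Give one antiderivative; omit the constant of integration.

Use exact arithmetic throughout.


Step 1. Integrate ∫(3*t*exp(3*t)/2) dt by parts with u = t, dv = (3*exp(3*t)/2) dt, so v = exp(3*t)/2: now t*exp(3*t)/2 + ∫(-exp(3*t)/2) dt.
Step 2. Evaluate the standard form: now t*exp(3*t)/2 - exp(3*t)/6.
Answer: t*exp(3*t)/2 - exp(3*t)/6.


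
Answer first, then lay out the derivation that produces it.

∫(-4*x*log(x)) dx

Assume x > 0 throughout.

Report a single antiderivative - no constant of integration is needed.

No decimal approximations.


The answer is -2*x**2*log(x) + x**2.
Step 1. Integrate ∫(-4*x*log(x)) dx by parts with u = log(x), dv = (-4*x) dx, so v = -2*x**2 [assuming x > 0]: now -2*x**2*log(x) + ∫(2*x) dx.
Step 2. Evaluate the standard form: now -2*x**2*log(x) + x**2.
Answer: -2*x**2*log(x) + x**2.


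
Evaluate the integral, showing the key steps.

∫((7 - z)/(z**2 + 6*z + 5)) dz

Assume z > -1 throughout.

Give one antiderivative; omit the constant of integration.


Step 1. Decompose ∫((7 - z)/(z**2 + 6*z + 5)) dz by partial fractions, (7 - z)/(z**2 + 6*z + 5) = -3/(z + 5) + 2/(z + 1): now ∫(2/(z + 1)) dz + ∫(-3/(z + 5)) dz.
Step 2. Evaluate the standard form [assuming z > -1]: now 2*log(z + 1) + ∫(-3/(z + 5)) dz.
Step 3. Evaluate the standard form [assuming z > -5]: now 2*log(z + 1) - 3*log(z + 5).
Answer: 2*log(z + 1) - 3*log(z + 5).


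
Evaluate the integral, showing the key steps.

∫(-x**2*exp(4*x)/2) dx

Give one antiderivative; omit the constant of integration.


Step 1. Integrate ∫(-x**2*exp(4*x)/2) dx by parts with u = x**2, dv = (-exp(4*x)/2) dx, so v = -exp(4*x)/8: now -x**2*exp(4*x)/8 + ∫(x*exp(4*x)/4) dx.
Step 2. Integrate ∫(x*exp(4*x)/4) dx by parts with u = x, dv = (exp(4*x)/4) dx, so v = exp(4*x)/16: now -x**2*exp(4*x)/8 + x*exp(4*x)/16 + ∫(-exp(4*x)/16) dx.
Step 3. Evaluate the standard form: now -x**2*exp(4*x)/8 + x*exp(4*x)/16 - exp(4*x)/64.
Answer: -x**2*exp(4*x)/8 + x*exp(4*x)/16 - exp(4*x)/64.


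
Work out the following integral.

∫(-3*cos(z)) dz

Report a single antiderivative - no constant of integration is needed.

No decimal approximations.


Answer: -3*sin(z).


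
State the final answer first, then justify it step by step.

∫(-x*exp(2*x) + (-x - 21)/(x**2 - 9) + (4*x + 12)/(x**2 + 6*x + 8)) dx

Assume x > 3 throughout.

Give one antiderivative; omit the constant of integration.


The answer is -x*exp(2*x)/2 + exp(2*x)/4 - 4*log(x - 3) + 2*log(x + 2) + 3*log(x + 3) + 2*log(x + 4).
Step 1. Rewrite: now ∫(-x*exp(2*x)) dx + ∫((-x - 21)/(x**2 - 9)) dx + ∫((4*x + 12)/(x**2 + 6*x + 8)) dx.
Step 2. Integrate ∫(-x*exp(2*x)) dx by parts with u = x, dv = (-exp(2*x)) dx, so v = -exp(2*x)/2: now -x*exp(2*x)/2 + ∫((-x - 21)/(x**2 - 9)) dx + ∫((4*x + 12)/(x**2 + 6*x + 8)) dx + ∫(exp(2*x)/2) dx.
Step 3. Evaluate the standard form: now -x*exp(2*x)/2 + exp(2*x)/4 + ∫((-x - 21)/(x**2 - 9)) dx + ∫((4*x + 12)/(x**2 + 6*x + 8)) dx.
Step 4. Decompose ∫((-x - 21)/(x**2 - 9)) dx by partial fractions, (-x - 21)/(x**2 - 9) = 3/(x + 3) - 4/(x - 3): now -x*exp(2*x)/2 + exp(2*x)/4 + ∫((4*x + 12)/(x**2 + 6*x + 8)) dx + ∫(-4/(x - 3)) dx + ∫(3/(x + 3)) dx.
Step 5. Evaluate the standard form [assuming x > 3]: now -x*exp(2*x)/2 + exp(2*x)/4 - 4*log(x - 3) + ∫((4*x + 12)/(x**2 + 6*x + 8)) dx + ∫(3/(x + 3)) dx.
Step 6. Evaluate the standard form [assuming x > -3]: now -x*exp(2*x)/2 + exp(2*x)/4 - 4*log(x - 3) + 3*log(x + 3) + ∫((4*x + 12)/(x**2 + 6*x + 8)) dx.
Step 7. Decompose ∫((4*x + 12)/(x**2 + 6*x + 8)) dx by partial fractions, (4*x + 12)/(x**2 + 6*x + 8) = 2/(x + 4) + 2/(x + 2): now -x*exp(2*x)/2 + exp(2*x)/4 - 4*log(x - 3) + 3*log(x + 3) + ∫(2/(x + 2)) dx + ∫(2/(x + 4)) dx.
Step 8. Evaluate the standard form [assuming x > -4]: now -x*exp(2*x)/2 + exp(2*x)/4 - 4*log(x - 3) + 3*log(x + 3) + 2*log(x + 4) + ∫(2/(x + 2)) dx.
Step 9. Evaluate the standard form [assuming x > -2]: now -x*exp(2*x)/2 + exp(2*x)/4 - 4*log(x - 3) + 2*log(x + 2) + 3*log(x + 3) + 2*log(x + 4).
Answer: -x*exp(2*x)/2 + exp(2*x)/4 - 4*log(x - 3) + 2*log(x + 2) + 3*log(x + 3) + 2*log(x + 4).


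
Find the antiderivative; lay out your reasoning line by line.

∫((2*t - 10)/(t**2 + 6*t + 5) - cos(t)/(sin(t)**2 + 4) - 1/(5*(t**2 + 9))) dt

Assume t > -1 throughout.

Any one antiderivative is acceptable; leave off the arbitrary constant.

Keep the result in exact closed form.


Step 1. Rewrite: now ∫((2*t - 10)/(t**2 + 6*t + 5)) dt + ∫(-cos(t)/(sin(t)**2 + 4)) dt + ∫(-1/(5*(t**2 + 9))) dt.
Step 2. Decompose ∫((2*t - 10)/(t**2 + 6*t + 5)) dt by partial fractions, (2*t - 10)/(t**2 + 6*t + 5) = 5/(t + 5) - 3/(t + 1): now ∫(-cos(t)/(sin(t)**2 + 4)) dt + ∫(-3/(t + 1)) dt + ∫(5/(t + 5)) dt + ∫(-1/(5*(t**2 + 9))) dt.
Step 3. Evaluate the standard form [assuming t > -1]: now -3*log(t + 1) + ∫(-cos(t)/(sin(t)**2 + 4)) dt + ∫(5/(t + 5)) dt + ∫(-1/(5*(t**2 + 9))) dt.
Step 4. Evaluate the standard form [assuming t > -5]: now -3*log(t + 1) + 5*log(t + 5) + ∫(-cos(t)/(sin(t)**2 + 4)) dt + ∫(-1/(5*(t**2 + 9))) dt.
Step 5. Evaluate the standard form: now -3*log(t + 1) + 5*log(t + 5) - atan(t/3)/15 + ∫(-cos(t)/(sin(t)**2 + 4)) dt.
Step 6. Substitute u = sin(t), turning ∫(-cos(t)/(sin(t)**2 + 4)) dt into ∫(-1/(u**2 + 4)) du: now -3*log(t + 1) + 5*log(t + 5) - atan(t/3)/15 + ∫(-1/(u**2 + 4)) du.
Step 7. Evaluate the standard form: now -3*log(t + 1) + 5*log(t + 5) - atan(t/3)/15 - atan(u/2)/2.
Step 8. Substitute back u = sin(t): now -3*log(t + 1) + 5*log(t + 5) - atan(t/3)/15 - atan(sin(t)/2)/2.
Answer: -3*log(t + 1) + 5*log(t + 5) - atan(t/3)/15 - atan(sin(t)/2)/2.


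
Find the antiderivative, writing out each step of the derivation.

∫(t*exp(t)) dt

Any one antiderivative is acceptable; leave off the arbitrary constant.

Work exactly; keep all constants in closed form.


Step 1. Integrate ∫(t*exp(t)) dt by parts with u = t, dv = (exp(t)) dt, so v = exp(t): now t*exp(t) + ∫(-exp(t)) dt.
Step 2. Evaluate the standard form: now t*exp(t) - exp(t).
Answer: t*exp(t) - exp(t).


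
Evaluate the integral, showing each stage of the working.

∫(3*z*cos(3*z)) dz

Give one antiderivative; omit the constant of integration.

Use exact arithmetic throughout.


Step 1. Integrate ∫(3*z*cos(3*z)) dz by parts with u = z, dv = (3*cos(3*z)) dz, so v = sin(3*z): now z*sin(3*z) + ∫(-sin(3*z)) dz.
Step 2. Evaluate the standard form: now z*sin(3*z) + cos(3*z)/3.
Answer: z*sin(3*z) + cos(3*z)/3.


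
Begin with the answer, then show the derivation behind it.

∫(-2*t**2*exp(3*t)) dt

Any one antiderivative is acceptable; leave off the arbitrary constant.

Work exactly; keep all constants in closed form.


The answer is -2*t**2*exp(3*t)/3 + 4*t*exp(3*t)/9 - 4*exp(3*t)/27.
Step 1. Integrate ∫(-2*t**2*exp(3*t)) dt by parts with u = t**2, dv = (-2*exp(3*t)) dt, so v = -2*exp(3*t)/3: now -2*t**2*exp(3*t)/3 + ∫(4*t*exp(3*t)/3) dt.
Step 2. Integrate ∫(4*t*exp(3*t)/3) dt by parts with u = t, dv = (4*exp(3*t)/3) dt, so v = 4*exp(3*t)/9: now -2*t**2*exp(3*t)/3 + 4*t*exp(3*t)/9 + ∫(-4*exp(3*t)/9) dt.
Step 3. Evaluate the standard form: now -2*t**2*exp(3*t)/3 + 4*t*exp(3*t)/9 - 4*exp(3*t)/27.
Answer: -2*t**2*exp(3*t)/3 + 4*t*exp(3*t)/9 - 4*exp(3*t)/27.


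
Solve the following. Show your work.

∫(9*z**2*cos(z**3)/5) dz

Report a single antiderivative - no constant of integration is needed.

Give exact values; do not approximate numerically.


Step 1. Substitute u = z**3, turning ∫(9*z**2*cos(z**3)/5) dz into ∫(3*cos(u)/5) du: now ∫(3*cos(u)/5) du.
Step 2. Evaluate the standard form: now 3*sin(u)/5.
Step 3. Substitute back u = z**3: now 3*sin(z**3)/5.
Answer: 3*sin(z**3)/5.


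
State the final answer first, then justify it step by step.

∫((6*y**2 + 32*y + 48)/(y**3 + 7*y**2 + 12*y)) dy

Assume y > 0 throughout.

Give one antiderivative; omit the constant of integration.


The answer is 4*log(y) - 2*log(y + 3) + 4*log(y + 4).
Step 1. Decompose ∫((6*y**2 + 32*y + 48)/(y**3 + 7*y**2 + 12*y)) dy by partial fractions, (6*y**2 + 32*y + 48)/(y**3 + 7*y**2 + 12*y) = 4/(y + 4) - 2/(y + 3) + 4/y: now ∫(4/y) dy + ∫(-2/(y + 3)) dy + ∫(4/(y + 4)) dy.
Step 2. Evaluate the standard form [assuming y > -4]: now 4*log(y + 4) + ∫(4/y) dy + ∫(-2/(y + 3)) dy.
Step 3. Evaluate the standard form [assuming y > 0]: now 4*log(y) + 4*log(y + 4) + ∫(-2/(y + 3)) dy.
Step 4. Evaluate the standard form [assuming y > -3]: now 4*log(y) - 2*log(y + 3) + 4*log(y + 4).
Answer: 4*log(y) - 2*log(y + 3) + 4*log(y + 4).


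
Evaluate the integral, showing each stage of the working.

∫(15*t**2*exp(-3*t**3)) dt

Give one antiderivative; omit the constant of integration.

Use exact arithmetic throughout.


Step 1. Substitute u = t**3, turning ∫(15*t**2*exp(-3*t**3)) dt into ∫(5*exp(-3*u)) du: now ∫(5*exp(-3*u)) du.
Step 2. Evaluate the standard form: now -5*exp(-3*u)/3.
Step 3. Substitute back u = t**3: now -5*exp(-3*t**3)/3.
Answer: -5*exp(-3*t**3)/3.


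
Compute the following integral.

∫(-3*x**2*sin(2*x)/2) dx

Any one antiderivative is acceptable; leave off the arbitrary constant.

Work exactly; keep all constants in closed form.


Answer: 3*x**2*cos(2*x)/4 - 3*x*sin(2*x)/4 - 3*cos(2*x)/8.


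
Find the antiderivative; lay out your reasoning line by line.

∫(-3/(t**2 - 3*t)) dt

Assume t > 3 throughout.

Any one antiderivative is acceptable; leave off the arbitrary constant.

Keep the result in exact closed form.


Step 1. Decompose ∫(-3/(t**2 - 3*t)) dt by partial fractions, -3/(t**2 - 3*t) = -1/(t - 3) + 1/t: now ∫(1/t) dt + ∫(-1/(t - 3)) dt.
Step 2. Evaluate the standard form [assuming t > 0]: now log(t) + ∫(-1/(t - 3)) dt.
Step 3. Evaluate the standard form [assuming t > 3]: now log(t) - log(t - 3).
Answer: log(t) - log(t - 3).


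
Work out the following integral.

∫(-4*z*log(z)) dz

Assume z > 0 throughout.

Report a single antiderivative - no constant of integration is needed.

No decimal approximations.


Answer: -2*z**2*log(z) + z**2.


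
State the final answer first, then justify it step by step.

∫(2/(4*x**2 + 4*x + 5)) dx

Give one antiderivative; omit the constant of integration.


The answer is atan(x + 1/2)/2.
Step 1. Substitute u = 2*x + 1, turning ∫(2/(4*x**2 + 4*x + 5)) dx into ∫(1/(u**2 + 4)) du: now ∫(1/(u**2 + 4)) du.
Step 2. Evaluate the standard form: now atan(u/2)/2.
Step 3. Substitute back u = 2*x + 1: now atan(x + 1/2)/2.
Answer: atan(x + 1/2)/2.


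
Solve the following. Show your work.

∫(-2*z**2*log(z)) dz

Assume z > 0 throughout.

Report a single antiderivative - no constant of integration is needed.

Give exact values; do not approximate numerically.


Step 1. Integrate ∫(-2*z**2*log(z)) dz by parts with u = log(z), dv = (-2*z**2) dz, so v = -2*z**3/3 [assuming z > 0]: now -2*z**3*log(z)/3 + ∫(2*z**2/3) dz.
Step 2. Evaluate the standard form: now -2*z**3*log(z)/3 + 2*z**3/9.
Answer: -2*z**3*log(z)/3 + 2*z**3/9.


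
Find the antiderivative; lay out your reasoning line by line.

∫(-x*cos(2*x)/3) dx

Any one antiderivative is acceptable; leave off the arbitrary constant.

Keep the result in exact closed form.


Step 1. Integrate ∫(-x*cos(2*x)/3) dx by parts with u = x, dv = (-cos(2*x)/3) dx, so v = -sin(2*x)/6: now -x*sin(2*x)/6 + ∫(sin(2*x)/6) dx.
Step 2. Evaluate the standard form: now -x*sin(2*x)/6 - cos(2*x)/12.
Answer: -x*sin(2*x)/6 - cos(2*x)/12.


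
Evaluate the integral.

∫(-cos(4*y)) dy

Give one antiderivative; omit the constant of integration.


Answer: -sin(4*y)/4.


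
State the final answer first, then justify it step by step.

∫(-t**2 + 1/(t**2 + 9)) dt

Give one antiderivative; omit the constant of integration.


The answer is -t**3/3 + atan(t/3)/3.
Step 1. Rewrite: now ∫(-t**2) dt + ∫(1/(t**2 + 9)) dt.
Step 2. Evaluate the standard form: now atan(t/3)/3 + ∫(-t**2) dt.
Step 3. Evaluate the standard form: now -t**3/3 + atan(t/3)/3.
Answer: -t**3/3 + atan(t/3)/3.


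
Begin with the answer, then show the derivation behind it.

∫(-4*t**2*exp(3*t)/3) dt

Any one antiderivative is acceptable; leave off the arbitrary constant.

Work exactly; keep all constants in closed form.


The answer is -4*t**2*exp(3*t)/9 + 8*t*exp(3*t)/27 - 8*exp(3*t)/81.
Step 1. Integrate ∫(-4*t**2*exp(3*t)/3) dt by parts with u = t**2, dv = (-4*exp(3*t)/3) dt, so v = -4*exp(3*t)/9: now -4*t**2*exp(3*t)/9 + ∫(8*t*exp(3*t)/9) dt.
Step 2. Integrate ∫(8*t*exp(3*t)/9) dt by parts with u = t, dv = (8*exp(3*t)/9) dt, so v = 8*exp(3*t)/27: now -4*t**2*exp(3*t)/9 + 8*t*exp(3*t)/27 + ∫(-8*exp(3*t)/27) dt.
Step 3. Evaluate the standard form: now -4*t**2*exp(3*t)/9 + 8*t*exp(3*t)/27 - 8*exp(3*t)/81.
Answer: -4*t**2*exp(3*t)/9 + 8*t*exp(3*t)/27 - 8*exp(3*t)/81.


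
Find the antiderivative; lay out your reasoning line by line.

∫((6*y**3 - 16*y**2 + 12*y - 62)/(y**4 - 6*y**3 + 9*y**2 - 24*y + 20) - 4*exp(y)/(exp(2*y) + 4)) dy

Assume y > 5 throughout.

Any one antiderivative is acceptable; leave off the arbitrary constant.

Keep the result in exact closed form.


Step 1. Rewrite: now ∫(-4*exp(y)/(exp(2*y) + 4)) dy + ∫((6*y**3 - 16*y**2 + 12*y - 62)/(y**4 - 6*y**3 + 9*y**2 - 24*y + 20)) dy.
Step 2. Substitute u = exp(y), turning ∫(-4*exp(y)/(exp(2*y) + 4)) dy into ∫(-4/(u**2 + 4)) du: now ∫((6*y**3 - 16*y**2 + 12*y - 62)/(y**4 - 6*y**3 + 9*y**2 - 24*y + 20)) dy + ∫(-4/(u**2 + 4)) du.
Step 3. Evaluate the standard form: now -2*atan(u/2) + ∫((6*y**3 - 16*y**2 + 12*y - 62)/(y**4 - 6*y**3 + 9*y**2 - 24*y + 20)) dy.
Step 4. Substitute back u = exp(y): now -2*atan(exp(y)/2) + ∫((6*y**3 - 16*y**2 + 12*y - 62)/(y**4 - 6*y**3 + 9*y**2 - 24*y + 20)) dy.
Step 5. Decompose ∫((6*y**3 - 16*y**2 + 12*y - 62)/(y**4 - 6*y**3 + 9*y**2 - 24*y + 20)) dy by partial fractions, (6*y**3 - 16*y**2 + 12*y - 62)/(y**4 - 6*y**3 + 9*y**2 - 24*y + 20) = 2/(y**2 + 4) + 3/(y - 1) + 3/(y - 5): now -2*atan(exp(y)/2) + ∫(3/(y - 5)) dy + ∫(3/(y - 1)) dy + ∫(2/(y**2 + 4)) dy.
Step 6. Evaluate the standard form [assuming y > 5]: now 3*log(y - 5) - 2*atan(exp(y)/2) + ∫(3/(y - 1)) dy + ∫(2/(y**2 + 4)) dy.
Step 7. Evaluate the standard form [assuming y > 1]: now 3*log(y - 5) + 3*log(y - 1) - 2*atan(exp(y)/2) + ∫(2/(y**2 + 4)) dy.
Step 8. Evaluate the standard form: now 3*log(y - 5) + 3*log(y - 1) + atan(y/2) - 2*atan(exp(y)/2).
Answer: 3*log(y - 5) + 3*log(y - 1) + atan(y/2) - 2*atan(exp(y)/2).


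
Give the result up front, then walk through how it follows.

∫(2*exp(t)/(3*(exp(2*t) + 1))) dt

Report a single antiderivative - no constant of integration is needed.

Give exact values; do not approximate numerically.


The answer is 2*atan(exp(t))/3.
Step 1. Substitute u = exp(t), turning ∫(2*exp(t)/(3*(exp(2*t) + 1))) dt into ∫(2/(3*(u**2 + 1))) du: now ∫(2/(3*(u**2 + 1))) du.
Step 2. Evaluate the standard form: now 2*atan(u)/3.
Step 3. Substitute back u = exp(t): now 2*atan(exp(t))/3.
Answer: 2*atan(exp(t))/3.


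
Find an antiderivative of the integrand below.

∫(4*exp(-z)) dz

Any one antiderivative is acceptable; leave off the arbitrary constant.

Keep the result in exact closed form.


Answer: -4*exp(-z).


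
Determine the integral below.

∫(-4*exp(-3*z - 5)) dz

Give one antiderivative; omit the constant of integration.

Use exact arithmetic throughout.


Answer: 4*exp(-3*z - 5)/3.


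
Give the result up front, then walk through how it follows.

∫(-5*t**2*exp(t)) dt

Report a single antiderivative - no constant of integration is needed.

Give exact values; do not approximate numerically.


The answer is -5*t**2*exp(t) + 10*t*exp(t) - 10*exp(t).
Step 1. Integrate ∫(-5*t**2*exp(t)) dt by parts with u = t**2, dv = (-5*exp(t)) dt, so v = -5*exp(t): now -5*t**2*exp(t) + ∫(10*t*exp(t)) dt.
Step 2. Integrate ∫(10*t*exp(t)) dt by parts with u = t, dv = (10*exp(t)) dt, so v = 10*exp(t): now -5*t**2*exp(t) + 10*t*exp(t) + ∫(-10*exp(t)) dt.
Step 3. Evaluate the standard form: now -5*t**2*exp(t) + 10*t*exp(t) - 10*exp(t).
Answer: -5*t**2*exp(t) + 10*t*exp(t) - 10*exp(t).


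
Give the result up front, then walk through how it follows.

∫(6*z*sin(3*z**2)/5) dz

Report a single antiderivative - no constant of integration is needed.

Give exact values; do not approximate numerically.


The answer is -cos(3*z**2)/5.
Step 1. Substitute u = z**2, turning ∫(6*z*sin(3*z**2)/5) dz into ∫(3*sin(3*u)/5) du: now ∫(3*sin(3*u)/5) du.
Step 2. Evaluate the standard form: now -cos(3*u)/5.
Step 3. Substitute back u = z**2: now -cos(3*z**2)/5.
Answer: -cos(3*z**2)/5.


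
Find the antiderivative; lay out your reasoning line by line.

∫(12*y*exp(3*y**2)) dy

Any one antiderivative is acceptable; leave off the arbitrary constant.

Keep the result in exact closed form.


Step 1. Substitute u = y**2, turning ∫(12*y*exp(3*y**2)) dy into ∫(6*exp(3*u)) du: now ∫(6*exp(3*u)) du.
Step 2. Evaluate the standard form: now 2*exp(3*u).
Step 3. Substitute back u = y**2: now 2*exp(3*y**2).
Answer: 2*exp(3*y**2).


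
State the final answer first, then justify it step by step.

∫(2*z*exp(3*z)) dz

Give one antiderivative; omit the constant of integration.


The answer is 2*z*exp(3*z)/3 - 2*exp(3*z)/9.
Step 1. Integrate ∫(2*z*exp(3*z)) dz by parts with u = z, dv = (2*exp(3*z)) dz, so v = 2*exp(3*z)/3: now 2*z*exp(3*z)/3 + ∫(-2*exp(3*z)/3) dz.
Step 2. Evaluate the standard form: now 2*z*exp(3*z)/3 - 2*exp(3*z)/9.
Answer: 2*z*exp(3*z)/3 - 2*exp(3*z)/9.


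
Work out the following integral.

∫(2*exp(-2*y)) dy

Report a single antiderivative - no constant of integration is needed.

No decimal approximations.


Answer: -exp(-2*y).


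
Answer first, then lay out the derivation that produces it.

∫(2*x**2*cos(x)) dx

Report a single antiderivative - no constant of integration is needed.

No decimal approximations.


The answer is 2*x**2*sin(x) + 4*x*cos(x) - 4*sin(x).
Step 1. Integrate ∫(2*x**2*cos(x)) dx by parts with u = x**2, dv = (2*cos(x)) dx, so v = 2*sin(x): now 2*x**2*sin(x) + ∫(-4*x*sin(x)) dx.
Step 2. Integrate ∫(-4*x*sin(x)) dx by parts with u = x, dv = (-4*sin(x)) dx, so v = 4*cos(x): now 2*x**2*sin(x) + 4*x*cos(x) + ∫(-4*cos(x)) dx.
Step 3. Evaluate the standard form: now 2*x**2*sin(x) + 4*x*cos(x) - 4*sin(x).
Answer: 2*x**2*sin(x) + 4*x*cos(x) - 4*sin(x).


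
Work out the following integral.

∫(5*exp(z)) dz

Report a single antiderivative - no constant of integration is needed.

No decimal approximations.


Answer: 5*exp(z).


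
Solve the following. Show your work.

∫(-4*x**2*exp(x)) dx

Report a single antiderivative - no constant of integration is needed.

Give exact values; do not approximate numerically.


Step 1. Integrate ∫(-4*x**2*exp(x)) dx by parts with u = x**2, dv = (-4*exp(x)) dx, so v = -4*exp(x): now -4*x**2*exp(x) + ∫(8*x*exp(x)) dx.
Step 2. Integrate ∫(8*x*exp(x)) dx by parts with u = x, dv = (8*exp(x)) dx, so v = 8*exp(x): now -4*x**2*exp(x) + 8*x*exp(x) + ∫(-8*exp(x)) dx.
Step 3. Evaluate the standard form: now -4*x**2*exp(x) + 8*x*exp(x) - 8*exp(x).
Answer: -4*x**2*exp(x) + 8*x*exp(x) - 8*exp(x).


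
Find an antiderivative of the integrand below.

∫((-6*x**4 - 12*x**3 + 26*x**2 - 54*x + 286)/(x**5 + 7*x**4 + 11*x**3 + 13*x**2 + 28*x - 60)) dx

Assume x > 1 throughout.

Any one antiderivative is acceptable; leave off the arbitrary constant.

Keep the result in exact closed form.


Answer: 2*log(x - 1) - 5*log(x + 3) - 3*log(x + 5) - atan(x/2).


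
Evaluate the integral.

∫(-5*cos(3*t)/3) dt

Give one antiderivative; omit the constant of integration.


Answer: -5*sin(3*t)/9.


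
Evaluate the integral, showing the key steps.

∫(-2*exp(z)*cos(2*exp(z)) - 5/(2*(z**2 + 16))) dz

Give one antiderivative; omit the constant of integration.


Step 1. Rewrite: now ∫(-2*exp(z)*cos(2*exp(z))) dz + ∫(-5/(2*(z**2 + 16))) dz.
Step 2. Evaluate the standard form: now -5*atan(z/4)/8 + ∫(-2*exp(z)*cos(2*exp(z))) dz.
Step 3. Substitute u = exp(z), turning ∫(-2*exp(z)*cos(2*exp(z))) dz into ∫(-2*cos(2*u)) du: now -5*atan(z/4)/8 + ∫(-2*cos(2*u)) du.
Step 4. Evaluate the standard form: now -sin(2*u) - 5*atan(z/4)/8.
Step 5. Substitute back u = exp(z): now -sin(2*exp(z)) - 5*atan(z/4)/8.
Answer: -sin(2*exp(z)) - 5*atan(z/4)/8.


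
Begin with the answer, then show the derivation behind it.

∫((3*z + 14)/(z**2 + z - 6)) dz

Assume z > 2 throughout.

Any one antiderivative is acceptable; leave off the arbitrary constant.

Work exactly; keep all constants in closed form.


The answer is 4*log(z - 2) - log(z + 3).
Step 1. Decompose ∫((3*z + 14)/(z**2 + z - 6)) dz by partial fractions, (3*z + 14)/(z**2 + z - 6) = -1/(z + 3) + 4/(z - 2): now ∫(4/(z - 2)) dz + ∫(-1/(z + 3)) dz.
Step 2. Evaluate the standard form [assuming z > -3]: now -log(z + 3) + ∫(4/(z - 2)) dz.
Step 3. Evaluate the standard form [assuming z > 2]: now 4*log(z - 2) - log(z + 3).
Answer: 4*log(z - 2) - log(z + 3).


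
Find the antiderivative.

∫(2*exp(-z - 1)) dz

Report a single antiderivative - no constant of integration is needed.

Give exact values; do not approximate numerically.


Answer: -2*exp(-z - 1).


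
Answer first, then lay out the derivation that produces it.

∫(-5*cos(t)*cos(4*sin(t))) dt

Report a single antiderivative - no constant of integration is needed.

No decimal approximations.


The answer is -5*sin(4*sin(t))/4.
Step 1. Substitute u = sin(t), turning ∫(-5*cos(t)*cos(4*sin(t))) dt into ∫(-5*cos(4*u)) du: now ∫(-5*cos(4*u)) du.
Step 2. Evaluate the standard form: now -5*sin(4*u)/4.
Step 3. Substitute back u = sin(t): now -5*sin(4*sin(t))/4.
Answer: -5*sin(4*sin(t))/4.


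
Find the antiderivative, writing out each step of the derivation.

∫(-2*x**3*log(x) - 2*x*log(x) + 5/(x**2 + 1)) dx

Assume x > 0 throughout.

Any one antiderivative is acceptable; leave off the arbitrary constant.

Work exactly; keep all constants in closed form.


Step 1. Rewrite: now ∫(-2*x*log(x)) dx + ∫(-2*x**3*log(x)) dx + ∫(5/(x**2 + 1)) dx.
Step 2. Evaluate the standard form: now 5*atan(x) + ∫(-2*x*log(x)) dx + ∫(-2*x**3*log(x)) dx.
Step 3. Integrate ∫(-2*x*log(x)) dx by parts with u = log(x), dv = (-2*x) dx, so v = -x**2 [assuming x > 0]: now -x**2*log(x) + 5*atan(x) + ∫(x) dx + ∫(-2*x**3*log(x)) dx.
Step 4. Evaluate the standard form: now -x**2*log(x) + x**2/2 + 5*atan(x) + ∫(-2*x**3*log(x)) dx.
Step 5. Integrate ∫(-2*x**3*log(x)) dx by parts with u = log(x), dv = (-2*x**3) dx, so v = -x**4/2 [assuming x > 0]: now -x**4*log(x)/2 - x**2*log(x) + x**2/2 + 5*atan(x) + ∫(x**3/2) dx.
Step 6. Evaluate the standard form: now -x**4*log(x)/2 + x**4/8 - x**2*log(x) + x**2/2 + 5*atan(x).
Answer: -x**4*log(x)/2 + x**4/8 - x**2*log(x) + x**2/2 + 5*atan(x).


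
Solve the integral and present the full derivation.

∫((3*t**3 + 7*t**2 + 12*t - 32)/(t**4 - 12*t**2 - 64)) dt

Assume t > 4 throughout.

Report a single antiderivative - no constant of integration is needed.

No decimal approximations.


Step 1. Decompose ∫((3*t**3 + 7*t**2 + 12*t - 32)/(t**4 - 12*t**2 - 64)) dt by partial fractions, (3*t**3 + 7*t**2 + 12*t - 32)/(t**4 - 12*t**2 - 64) = 3/(t**2 + 4) + 1/(t + 4) + 2/(t - 4): now ∫(2/(t - 4)) dt + ∫(1/(t + 4)) dt + ∫(3/(t**2 + 4)) dt.
Step 2. Evaluate the standard form [assuming t > -4]: now log(t + 4) + ∫(2/(t - 4)) dt + ∫(3/(t**2 + 4)) dt.
Step 3. Evaluate the standard form [assuming t > 4]: now 2*log(t - 4) + log(t + 4) + ∫(3/(t**2 + 4)) dt.
Step 4. Evaluate the standard form: now 2*log(t - 4) + log(t + 4) + 3*atan(t/2)/2.
Answer: 2*log(t - 4) + log(t + 4) + 3*atan(t/2)/2.


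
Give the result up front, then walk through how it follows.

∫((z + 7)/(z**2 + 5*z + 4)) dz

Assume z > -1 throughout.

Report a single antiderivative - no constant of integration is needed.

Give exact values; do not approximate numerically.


The answer is 2*log(z + 1) - log(z + 4).
Step 1. Decompose ∫((z + 7)/(z**2 + 5*z + 4)) dz by partial fractions, (z + 7)/(z**2 + 5*z + 4) = -1/(z + 4) + 2/(z + 1): now ∫(2/(z + 1)) dz + ∫(-1/(z + 4)) dz.
Step 2. Evaluate the standard form [assuming z > -1]: now 2*log(z + 1) + ∫(-1/(z + 4)) dz.
Step 3. Evaluate the standard form [assuming z > -4]: now 2*log(z + 1) - log(z + 4).
Answer: 2*log(z + 1) - log(z + 4).


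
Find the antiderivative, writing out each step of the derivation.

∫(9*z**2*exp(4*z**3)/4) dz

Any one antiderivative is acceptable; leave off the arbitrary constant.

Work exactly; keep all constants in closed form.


Step 1. Substitute u = z**3, turning ∫(9*z**2*exp(4*z**3)/4) dz into ∫(3*exp(4*u)/4) du: now ∫(3*exp(4*u)/4) du.
Step 2. Evaluate the standard form: now 3*exp(4*u)/16.
Step 3. Substitute back u = z**3: now 3*exp(4*z**3)/16.
Answer: 3*exp(4*z**3)/16.


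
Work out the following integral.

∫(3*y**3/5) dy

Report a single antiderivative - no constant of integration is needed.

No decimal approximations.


Answer: 3*y**4/20.


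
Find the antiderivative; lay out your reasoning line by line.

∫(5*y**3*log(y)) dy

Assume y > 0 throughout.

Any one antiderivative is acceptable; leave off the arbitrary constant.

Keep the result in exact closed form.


Step 1. Integrate ∫(5*y**3*log(y)) dy by parts with u = log(y), dv = (5*y**3) dy, so v = 5*y**4/4 [assuming y > 0]: now 5*y**4*log(y)/4 + ∫(-5*y**3/4) dy.
Step 2. Evaluate the standard form: now 5*y**4*log(y)/4 - 5*y**4/16.
Answer: 5*y**4*log(y)/4 - 5*y**4/16.


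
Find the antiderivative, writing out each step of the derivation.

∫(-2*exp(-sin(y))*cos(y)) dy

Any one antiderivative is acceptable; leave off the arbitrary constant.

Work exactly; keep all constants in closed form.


Step 1. Substitute u = sin(y), turning ∫(-2*exp(-sin(y))*cos(y)) dy into ∫(-2*exp(-u)) du: now ∫(-2*exp(-u)) du.
Step 2. Evaluate the standard form: now 2*exp(-u).
Step 3. Substitute back u = sin(y): now 2*exp(-sin(y)).
Answer: 2*exp(-sin(y)).


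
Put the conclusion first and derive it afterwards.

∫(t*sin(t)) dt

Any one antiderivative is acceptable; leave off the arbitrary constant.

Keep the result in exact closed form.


The answer is -t*cos(t) + sin(t).
Step 1. Integrate ∫(t*sin(t)) dt by parts with u = t, dv = (sin(t)) dt, so v = -cos(t): now -t*cos(t) + ∫(cos(t)) dt.
Step 2. Evaluate the standard form: now -t*cos(t) + sin(t).
Answer: -t*cos(t) + sin(t).


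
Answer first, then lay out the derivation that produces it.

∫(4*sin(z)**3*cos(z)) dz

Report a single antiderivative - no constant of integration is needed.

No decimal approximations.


The answer is sin(z)**4.
Step 1. Substitute u = sin(z), turning ∫(4*sin(z)**3*cos(z)) dz into ∫(4*u**3) du: now ∫(4*u**3) du.
Step 2. Evaluate the standard form: now u**4.
Step 3. Substitute back u = sin(z): now sin(z)**4.
Answer: sin(z)**4.


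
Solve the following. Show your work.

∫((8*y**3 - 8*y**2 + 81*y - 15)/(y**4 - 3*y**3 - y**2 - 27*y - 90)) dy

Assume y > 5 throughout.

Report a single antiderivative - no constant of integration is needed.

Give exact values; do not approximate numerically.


Step 1. Decompose ∫((8*y**3 - 8*y**2 + 81*y - 15)/(y**4 - 3*y**3 - y**2 - 27*y - 90)) dy by partial fractions, (8*y**3 - 8*y**2 + 81*y - 15)/(y**4 - 3*y**3 - y**2 - 27*y - 90) = -3/(y**2 + 9) + 3/(y + 2) + 5/(y - 5): now ∫(5/(y - 5)) dy + ∫(3/(y + 2)) dy + ∫(-3/(y**2 + 9)) dy.
Step 2. Evaluate the standard form [assuming y > 5]: now 5*log(y - 5) + ∫(3/(y + 2)) dy + ∫(-3/(y**2 + 9)) dy.
Step 3. Evaluate the standard form [assuming y > -2]: now 5*log(y - 5) + 3*log(y + 2) + ∫(-3/(y**2 + 9)) dy.
Step 4. Evaluate the standard form: now 5*log(y - 5) + 3*log(y + 2) - atan(y/3).
Answer: 5*log(y - 5) + 3*log(y + 2) - atan(y/3).


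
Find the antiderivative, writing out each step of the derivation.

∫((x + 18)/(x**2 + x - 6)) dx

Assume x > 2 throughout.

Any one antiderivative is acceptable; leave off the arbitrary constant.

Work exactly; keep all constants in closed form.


Step 1. Decompose ∫((x + 18)/(x**2 + x - 6)) dx by partial fractions, (x + 18)/(x**2 + x - 6) = -3/(x + 3) + 4/(x - 2): now ∫(4/(x - 2)) dx + ∫(-3/(x + 3)) dx.
Step 2. Evaluate the standard form [assuming x > 2]: now 4*log(x - 2) + ∫(-3/(x + 3)) dx.
Step 3. Evaluate the standard form [assuming x > -3]: now 4*log(x - 2) - 3*log(x + 3).
Answer: 4*log(x - 2) - 3*log(x + 3).


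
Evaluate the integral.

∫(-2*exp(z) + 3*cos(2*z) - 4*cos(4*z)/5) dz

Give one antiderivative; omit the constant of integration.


Answer: -2*exp(z) + 3*sin(2*z)/2 - sin(4*z)/5.


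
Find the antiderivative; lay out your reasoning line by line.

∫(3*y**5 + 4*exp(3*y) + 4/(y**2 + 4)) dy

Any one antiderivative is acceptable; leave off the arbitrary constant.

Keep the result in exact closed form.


Step 1. Rewrite: now ∫(3*y**5) dy + ∫(4/(y**2 + 4)) dy + ∫(4*exp(3*y)) dy.
Step 2. Evaluate the standard form: now y**6/2 + ∫(4/(y**2 + 4)) dy + ∫(4*exp(3*y)) dy.
Step 3. Evaluate the standard form: now y**6/2 + 2*atan(y/2) + ∫(4*exp(3*y)) dy.
Step 4. Evaluate the standard form: now y**6/2 + 4*exp(3*y)/3 + 2*atan(y/2).
Answer: y**6/2 + 4*exp(3*y)/3 + 2*atan(y/2).


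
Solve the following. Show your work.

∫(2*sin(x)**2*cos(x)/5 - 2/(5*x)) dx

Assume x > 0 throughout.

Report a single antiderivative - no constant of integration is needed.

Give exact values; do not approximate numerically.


Step 1. Rewrite: now ∫(-2/(5*x)) dx + ∫(2*sin(x)**2*cos(x)/5) dx.
Step 2. Evaluate the standard form [assuming x > 0]: now -2*log(x)/5 + ∫(2*sin(x)**2*cos(x)/5) dx.
Step 3. Substitute u = sin(x), turning ∫(2*sin(x)**2*cos(x)/5) dx into ∫(2*u**2/5) du: now -2*log(x)/5 + ∫(2*u**2/5) du.
Step 4. Evaluate the standard form: now 2*u**3/15 - 2*log(x)/5.
Step 5. Substitute back u = sin(x): now -2*log(x)/5 + 2*sin(x)**3/15.
Answer: -2*log(x)/5 + 2*sin(x)**3/15.


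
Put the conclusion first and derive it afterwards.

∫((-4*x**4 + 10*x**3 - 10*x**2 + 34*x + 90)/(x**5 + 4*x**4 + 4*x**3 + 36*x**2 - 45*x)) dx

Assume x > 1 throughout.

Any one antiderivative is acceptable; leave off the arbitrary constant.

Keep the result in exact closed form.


The answer is -2*log(x) + 2*log(x - 1) - 4*log(x + 5) + 4*atan(x/3)/3.
Step 1. Decompose ∫((-4*x**4 + 10*x**3 - 10*x**2 + 34*x + 90)/(x**5 + 4*x**4 + 4*x**3 + 36*x**2 - 45*x)) dx by partial fractions, (-4*x**4 + 10*x**3 - 10*x**2 + 34*x + 90)/(x**5 + 4*x**4 + 4*x**3 + 36*x**2 - 45*x) = 4/(x**2 + 9) - 4/(x + 5) + 2/(x - 1) - 2/x: now ∫(-2/x) dx + ∫(2/(x - 1)) dx + ∫(-4/(x + 5)) dx + ∫(4/(x**2 + 9)) dx.
Step 2. Evaluate the standard form [assuming x > 1]: now 2*log(x - 1) + ∫(-2/x) dx + ∫(-4/(x + 5)) dx + ∫(4/(x**2 + 9)) dx.
Step 3. Evaluate the standard form [assuming x > -5]: now 2*log(x - 1) - 4*log(x + 5) + ∫(-2/x) dx + ∫(4/(x**2 + 9)) dx.
Step 4. Evaluate the standard form [assuming x > 0]: now -2*log(x) + 2*log(x - 1) - 4*log(x + 5) + ∫(4/(x**2 + 9)) dx.
Step 5. Evaluate the standard form: now -2*log(x) + 2*log(x - 1) - 4*log(x + 5) + 4*atan(x/3)/3.
Answer: -2*log(x) + 2*log(x - 1) - 4*log(x + 5) + 4*atan(x/3)/3.


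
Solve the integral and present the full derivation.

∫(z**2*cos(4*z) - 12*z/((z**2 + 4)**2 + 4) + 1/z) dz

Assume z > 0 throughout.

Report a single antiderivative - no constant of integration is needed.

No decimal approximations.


Step 1. Rewrite: now ∫(1/z) dz + ∫(-12*z/((z**2 + 4)**2 + 4)) dz + ∫(z**2*cos(4*z)) dz.
Step 2. Evaluate the standard form [assuming z > 0]: now log(z) + ∫(-12*z/((z**2 + 4)**2 + 4)) dz + ∫(z**2*cos(4*z)) dz.
Step 3. Substitute u = z**2 + 4, turning ∫(-12*z/((z**2 + 4)**2 + 4)) dz into ∫(-6/(u**2 + 4)) du: now log(z) + ∫(z**2*cos(4*z)) dz + ∫(-6/(u**2 + 4)) du.
Step 4. Evaluate the standard form: now log(z) - 3*atan(u/2) + ∫(z**2*cos(4*z)) dz.
Step 5. Substitute back u = z**2 + 4: now log(z) - 3*atan(z**2/2 + 2) + ∫(z**2*cos(4*z)) dz.
Step 6. Integrate ∫(z**2*cos(4*z)) dz by parts with u = z**2, dv = (cos(4*z)) dz, so v = sin(4*z)/4: now z**2*sin(4*z)/4 + log(z) - 3*atan(z**2/2 + 2) + ∫(-z*sin(4*z)/2) dz.
Step 7. Integrate ∫(-z*sin(4*z)/2) dz by parts with u = z, dv = (-sin(4*z)/2) dz, so v = cos(4*z)/8: now z**2*sin(4*z)/4 + z*cos(4*z)/8 + log(z) - 3*atan(z**2/2 + 2) + ∫(-cos(4*z)/8) dz.
Step 8. Evaluate the standard form: now z**2*sin(4*z)/4 + z*cos(4*z)/8 + log(z) - sin(4*z)/32 - 3*atan(z**2/2 + 2).
Answer: z**2*sin(4*z)/4 + z*cos(4*z)/8 + log(z) - sin(4*z)/32 - 3*atan(z**2/2 + 2).


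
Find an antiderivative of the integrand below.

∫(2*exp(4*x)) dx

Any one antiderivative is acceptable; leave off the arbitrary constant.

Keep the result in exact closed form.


Answer: exp(4*x)/2.


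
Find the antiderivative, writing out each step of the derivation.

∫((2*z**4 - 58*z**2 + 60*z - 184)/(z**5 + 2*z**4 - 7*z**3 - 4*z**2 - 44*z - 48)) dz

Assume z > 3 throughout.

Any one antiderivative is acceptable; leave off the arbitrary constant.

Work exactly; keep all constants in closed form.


Step 1. Decompose ∫((2*z**4 - 58*z**2 + 60*z - 184)/(z**5 + 2*z**4 - 7*z**3 - 4*z**2 - 44*z - 48)) dz by partial fractions, (2*z**4 - 58*z**2 + 60*z - 184)/(z**5 + 2*z**4 - 7*z**3 - 4*z**2 - 44*z - 48) = -4/(z**2 + 4) - 2/(z + 4) + 5/(z + 1) - 1/(z - 3): now ∫(-1/(z - 3)) dz + ∫(5/(z + 1)) dz + ∫(-2/(z + 4)) dz + ∫(-4/(z**2 + 4)) dz.
Step 2. Evaluate the standard form [assuming z > -4]: now -2*log(z + 4) + ∫(-1/(z - 3)) dz + ∫(5/(z + 1)) dz + ∫(-4/(z**2 + 4)) dz.
Step 3. Evaluate the standard form [assuming z > 3]: now -log(z - 3) - 2*log(z + 4) + ∫(5/(z + 1)) dz + ∫(-4/(z**2 + 4)) dz.
Step 4. Evaluate the standard form [assuming z > -1]: now -log(z - 3) + 5*log(z + 1) - 2*log(z + 4) + ∫(-4/(z**2 + 4)) dz.
Step 5. Evaluate the standard form: now -log(z - 3) + 5*log(z + 1) - 2*log(z + 4) - 2*atan(z/2).
Answer: -log(z - 3) + 5*log(z + 1) - 2*log(z + 4) - 2*atan(z/2).


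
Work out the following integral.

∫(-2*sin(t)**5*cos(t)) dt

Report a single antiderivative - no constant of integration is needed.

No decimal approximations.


Answer: -sin(t)**6/3.


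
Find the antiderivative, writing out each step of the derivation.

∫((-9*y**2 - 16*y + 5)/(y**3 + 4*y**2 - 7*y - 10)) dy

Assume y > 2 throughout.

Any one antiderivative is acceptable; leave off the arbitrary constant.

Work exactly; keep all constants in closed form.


Step 1. Decompose ∫((-9*y**2 - 16*y + 5)/(y**3 + 4*y**2 - 7*y - 10)) dy by partial fractions, (-9*y**2 - 16*y + 5)/(y**3 + 4*y**2 - 7*y - 10) = -5/(y + 5) - 1/(y + 1) - 3/(y - 2): now ∫(-3/(y - 2)) dy + ∫(-1/(y + 1)) dy + ∫(-5/(y + 5)) dy.
Step 2. Evaluate the standard form [assuming y > -5]: now -5*log(y + 5) + ∫(-3/(y - 2)) dy + ∫(-1/(y + 1)) dy.
Step 3. Evaluate the standard form [assuming y > 2]: now -3*log(y - 2) - 5*log(y + 5) + ∫(-1/(y + 1)) dy.
Step 4. Evaluate the standard form [assuming y > -1]: now -3*log(y - 2) - log(y + 1) - 5*log(y + 5).
Answer: -3*log(y - 2) - log(y + 1) - 5*log(y + 5).
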